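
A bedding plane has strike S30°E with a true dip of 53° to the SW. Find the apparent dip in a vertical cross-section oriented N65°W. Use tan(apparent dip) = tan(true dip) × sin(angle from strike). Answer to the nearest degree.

Angle between strike (S30°E) and section (N65°W): β = 35°.
tan(apparent dip) = tan 53° · sin 35° = 0.7612
α = arctan(0.7612) = 37.28°

37°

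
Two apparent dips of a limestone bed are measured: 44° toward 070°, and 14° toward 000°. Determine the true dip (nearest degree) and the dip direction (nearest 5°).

The two traces are lines in the plane: v₁ = (sin 70°·cos 44°, cos 70°·cos 44°, −sin 44°), v₂ = (sin 0°·cos 14°, cos 0°·cos 14°, −sin 14°).
n = v₁ × v₂ = (0.615, 0.164, 0.656) (taken with n_z > 0).
Dip δ = arctan(|n_h|/n_z) = arctan(0.636/0.656) = 44.1°.
Dip direction = azimuth of (n_x, n_y) = atan2(0.615, 0.164) = 75°.

true dip 44°, dip direction 075°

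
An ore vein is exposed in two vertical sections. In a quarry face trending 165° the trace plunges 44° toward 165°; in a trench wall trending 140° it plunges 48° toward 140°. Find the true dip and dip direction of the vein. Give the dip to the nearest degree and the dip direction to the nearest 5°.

Each apparent-dip line lies in the plane. As unit vectors (x east, y north, z up), v₁ plunges 44°→165° and v₂ plunges 48°→140°.
The plane normal is n = v₁ × v₂ ∝ (0.160, -0.160, 0.203).
True dip = arccos(n_z / |n|) = arccos(0.6677) = 48.1°.
The horizontal component of n points toward azimuth atan2(n_x, n_y) = 135°, the dip direction.

true dip 48°, dip direction 135°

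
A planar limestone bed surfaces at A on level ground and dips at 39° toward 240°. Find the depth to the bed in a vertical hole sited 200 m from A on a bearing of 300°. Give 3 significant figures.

81.0 m

The hole lies 60° from the dip direction, so the down-dip offset is 200 × cos 60° = 100.00 m.
Depth = down-dip offset × tan(dip) = 100.00 × tan 39° = 100.00 × 0.8098
Depth = 80.98 m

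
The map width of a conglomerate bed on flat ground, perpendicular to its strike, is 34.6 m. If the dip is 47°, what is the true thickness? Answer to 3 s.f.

25.3 m

True thickness t = w · sin(dip) = 34.6 × sin 47°
t = 34.6 × 0.7314 = 25.305 m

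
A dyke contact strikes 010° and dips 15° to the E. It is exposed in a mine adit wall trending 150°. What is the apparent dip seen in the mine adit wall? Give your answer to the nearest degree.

Angle between strike (010°) and section (150°): β = 40°.
tan α = tan 15° × sin 40° = 0.2679 × 0.6428 = 0.1722
α = arctan(0.1722) = 9.77°

10°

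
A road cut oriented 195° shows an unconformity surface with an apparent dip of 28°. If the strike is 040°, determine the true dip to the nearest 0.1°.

The section is 25° from the strike.
tan δ = tan α / sin β = tan 28° / sin 25° = 0.5317 / 0.4226 = 1.2581
true dip = arctan 1.2581 = 51.52°

51.5°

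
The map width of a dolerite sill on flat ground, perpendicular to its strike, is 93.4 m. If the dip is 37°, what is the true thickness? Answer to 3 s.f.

True thickness t = w · sin(dip) = 93.4 × sin 37°
t = 93.4 × 0.6018 = 56.210 m

56.2 m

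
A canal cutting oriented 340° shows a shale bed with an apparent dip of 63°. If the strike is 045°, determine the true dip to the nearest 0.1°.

65.2°

β = acute angle between strike 045° and section 340° = 65°.
tan δ = tan α / sin β = tan 63° / sin 65° = 1.9626 / 0.9063 = 2.1655
δ = arctan(2.1655) = 65.21°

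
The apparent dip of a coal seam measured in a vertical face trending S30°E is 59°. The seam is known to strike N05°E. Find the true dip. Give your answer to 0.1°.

β = acute angle between strike N05°E and section S30°E = 35°.
tan(true dip) = tan 59° / sin 35° = 2.9016
δ = arctan(2.9016) = 70.98°

71.0°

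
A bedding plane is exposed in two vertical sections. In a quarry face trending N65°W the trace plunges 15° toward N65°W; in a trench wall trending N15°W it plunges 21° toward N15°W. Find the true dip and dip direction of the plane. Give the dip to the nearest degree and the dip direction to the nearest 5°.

true dip 21°, dip direction 340°

Represent each trace as a vector plunging at its apparent dip toward its trend (east-north-up frame): v₁ = (-0.875, 0.408, -0.259), v₂ = (-0.242, 0.902, -0.358).
Cross product v₁ × v₂ gives the pole to the plane: n ∝ (-0.087, 0.251, 0.691).
tan δ = √(n_x²+n_y²)/n_z = 0.266/0.691, so δ = 21.0°.
The horizontal component of n points toward azimuth atan2(n_x, n_y) = 341°, the dip direction.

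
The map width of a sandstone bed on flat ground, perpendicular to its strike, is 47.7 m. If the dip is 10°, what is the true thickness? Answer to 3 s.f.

8.28 m

True thickness t = w · sin(dip) = 47.7 × sin 10°
t = 47.7 × 0.1736 = 8.283 m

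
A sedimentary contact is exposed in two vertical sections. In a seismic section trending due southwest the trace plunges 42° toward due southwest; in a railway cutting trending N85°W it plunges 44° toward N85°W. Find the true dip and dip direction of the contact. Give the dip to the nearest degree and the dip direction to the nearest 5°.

The two traces are lines in the plane: v₁ = (sin 225°·cos 42°, cos 225°·cos 42°, −sin 42°), v₂ = (sin 275°·cos 44°, cos 275°·cos 44°, −sin 44°).
Cross product v₁ × v₂ gives the pole to the plane: n ∝ (-0.407, -0.114, 0.410).
True dip = arccos(n_z / |n|) = arccos(0.6957) = 45.9°.
Dip direction = atan2(-0.407, -0.114) = 254° (azimuth of n's horizontal projection).

true dip 46°, dip direction 255°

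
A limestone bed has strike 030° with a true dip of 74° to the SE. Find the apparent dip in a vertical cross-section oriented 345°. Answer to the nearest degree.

Angle between strike (030°) and section (345°): β = 45°.
tan α = tan 74° × sin 45° = 3.4874 × 0.7071 = 2.4660
α = arctan(2.4660) = 67.93°

68°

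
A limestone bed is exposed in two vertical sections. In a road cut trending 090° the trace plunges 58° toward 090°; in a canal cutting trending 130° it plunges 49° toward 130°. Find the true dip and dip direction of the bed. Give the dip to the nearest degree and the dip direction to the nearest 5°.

The two traces are lines in the plane: v₁ = (sin 90°·cos 58°, cos 90°·cos 58°, −sin 58°), v₂ = (sin 130°·cos 49°, cos 130°·cos 49°, −sin 49°).
The plane normal is n = v₁ × v₂ ∝ (0.358, 0.026, 0.223).
True dip = arccos(n_z / |n|) = arccos(0.5289) = 58.1°.
The horizontal component of n points toward azimuth atan2(n_x, n_y) = 86°, the dip direction.

true dip 58°, dip direction 085°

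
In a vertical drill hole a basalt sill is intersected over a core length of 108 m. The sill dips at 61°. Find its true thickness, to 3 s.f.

52.4 m

True thickness t = h · cos(dip) = 108 × cos 61°
t = 108 × 0.4848 = 52.359 m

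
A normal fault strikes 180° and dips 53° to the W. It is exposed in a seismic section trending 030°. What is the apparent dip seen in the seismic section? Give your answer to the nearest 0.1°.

33.6°

Angle between strike (180°) and section (030°): β = 30°.
tan(apparent dip) = tan 53° · sin 30° = 0.6635
apparent dip = arctan 0.6635 = 33.57°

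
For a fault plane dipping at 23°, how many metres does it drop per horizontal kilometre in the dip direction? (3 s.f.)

drop per km = 1000 × tan 23° = 1000 × 0.4245

424 m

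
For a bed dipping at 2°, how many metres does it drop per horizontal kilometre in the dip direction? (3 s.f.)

34.9 m

drop per km = 1000 × tan 2° = 1000 × 0.0349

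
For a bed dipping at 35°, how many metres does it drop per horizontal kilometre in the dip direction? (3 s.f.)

700 m

drop per km = 1000 × tan 35° = 1000 × 0.7002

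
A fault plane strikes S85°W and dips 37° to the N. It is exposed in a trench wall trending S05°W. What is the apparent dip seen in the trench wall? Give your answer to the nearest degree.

37°

The section lies 80° from the strike.
tan α = tan 37° × sin 80° = 0.7536 × 0.9848 = 0.7421
apparent dip = arctan 0.7421 = 36.58°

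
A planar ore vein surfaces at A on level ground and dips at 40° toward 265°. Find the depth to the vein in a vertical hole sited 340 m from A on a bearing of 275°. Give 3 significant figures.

The hole lies 10° from the dip direction, so the down-dip offset is 340 × cos 10° = 334.83 m.
Depth = down-dip offset × tan(dip) = 334.83 × tan 40° = 334.83 × 0.8391
Depth = 280.96 m

281 m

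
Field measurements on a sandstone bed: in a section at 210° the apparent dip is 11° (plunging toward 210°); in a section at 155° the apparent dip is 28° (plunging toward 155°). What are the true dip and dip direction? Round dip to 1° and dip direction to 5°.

true dip 29°, dip direction 140°

Represent each trace as a vector plunging at its apparent dip toward its trend (east-north-up frame): v₁ = (-0.491, -0.850, -0.191), v₂ = (0.373, -0.800, -0.469).
n = v₁ × v₂ = (0.246, -0.302, 0.710) (taken with n_z > 0).
True dip = arccos(n_z / |n|) = arccos(0.8767) = 28.7°.
The horizontal component of n points toward azimuth atan2(n_x, n_y) = 141°, the dip direction.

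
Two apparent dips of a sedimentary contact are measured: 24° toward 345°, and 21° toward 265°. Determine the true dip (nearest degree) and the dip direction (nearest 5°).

Each apparent-dip line lies in the plane. As unit vectors (x east, y north, z up), v₁ plunges 24°→345° and v₂ plunges 21°→265°.
n = v₁ × v₂ = (-0.349, 0.294, 0.840) (taken with n_z > 0).
Dip δ = arctan(|n_h|/n_z) = arctan(0.456/0.840) = 28.5°.
Dip direction = azimuth of (n_x, n_y) = atan2(-0.349, 0.294) = 310°.

true dip 29°, dip direction 310°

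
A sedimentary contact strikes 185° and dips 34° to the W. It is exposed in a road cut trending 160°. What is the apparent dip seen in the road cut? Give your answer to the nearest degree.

The section lies 25° from the strike.
tan α = tan 34° × sin 25° = 0.6745 × 0.4226 = 0.2851
apparent dip = arctan 0.2851 = 15.91°

16°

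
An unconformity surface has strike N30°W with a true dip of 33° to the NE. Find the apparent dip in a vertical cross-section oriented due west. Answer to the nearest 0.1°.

29.4°

The strike is N30°W and the section trends due west; the acute angle between them is β = 60°.
tan(apparent dip) = tan 33° · sin 60° = 0.5624
α = arctan(0.5624) = 29.35°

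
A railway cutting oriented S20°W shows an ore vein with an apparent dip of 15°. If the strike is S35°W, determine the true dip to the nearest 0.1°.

46.0°

β = acute angle between strike S35°W and section S20°W = 15°.
tan δ = tan α / sin β = tan 15° / sin 15° = 0.2679 / 0.2588 = 1.0353
δ = arctan(1.0353) = 45.99°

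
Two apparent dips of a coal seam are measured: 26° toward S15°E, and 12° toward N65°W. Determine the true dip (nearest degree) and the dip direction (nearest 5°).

true dip 40°, dip direction 220°

The two traces are lines in the plane: v₁ = (sin 165°·cos 26°, cos 165°·cos 26°, −sin 26°), v₂ = (sin 295°·cos 12°, cos 295°·cos 12°, −sin 12°).
The plane normal is n = v₁ × v₂ ∝ (-0.362, -0.437, 0.673).
True dip = arccos(n_z / |n|) = arccos(0.7648) = 40.1°.
Dip direction = azimuth of (n_x, n_y) = atan2(-0.362, -0.437) = 220°.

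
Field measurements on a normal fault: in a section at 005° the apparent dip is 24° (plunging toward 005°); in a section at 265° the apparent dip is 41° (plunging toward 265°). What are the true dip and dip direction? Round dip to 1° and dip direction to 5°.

true dip 47°, dip direction 300°

Each apparent-dip line lies in the plane. As unit vectors (x east, y north, z up), v₁ plunges 24°→005° and v₂ plunges 41°→265°.
The plane normal is n = v₁ × v₂ ∝ (-0.624, 0.358, 0.679).
True dip = arccos(n_z / |n|) = arccos(0.6865) = 46.6°.
Dip direction = azimuth of (n_x, n_y) = atan2(-0.624, 0.358) = 300°.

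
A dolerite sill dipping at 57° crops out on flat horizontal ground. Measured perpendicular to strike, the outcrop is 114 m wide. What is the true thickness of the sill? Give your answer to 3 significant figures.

True thickness t = w · sin(dip) = 114 × sin 57°
t = 114 × 0.8387 = 95.608 m

95.6 m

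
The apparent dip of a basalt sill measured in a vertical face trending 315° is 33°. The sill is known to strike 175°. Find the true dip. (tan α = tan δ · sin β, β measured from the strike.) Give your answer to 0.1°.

The section is 40° from the strike.
tan δ = tan α / sin β = tan 33° / sin 40° = 0.6494 / 0.6428 = 1.0103
δ = arctan(1.0103) = 45.29°

45.3°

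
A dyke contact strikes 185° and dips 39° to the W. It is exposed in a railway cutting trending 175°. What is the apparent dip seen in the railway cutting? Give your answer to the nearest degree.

8°

The section lies 10° from the strike.
tan(apparent dip) = tan 39° · sin 10° = 0.1406
α = arctan(0.1406) = 8.00°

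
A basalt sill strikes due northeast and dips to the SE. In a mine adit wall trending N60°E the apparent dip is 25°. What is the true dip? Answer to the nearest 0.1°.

The section is 15° from the strike.
tan δ = tan α / sin β = tan 25° / sin 15° = 0.4663 / 0.2588 = 1.8017
δ = arctan(1.8017) = 60.97°

61.0°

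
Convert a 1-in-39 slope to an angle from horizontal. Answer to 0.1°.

1.5°

tan θ = 1/39 = 0.0256
θ = arctan(0.0256) = 1.47°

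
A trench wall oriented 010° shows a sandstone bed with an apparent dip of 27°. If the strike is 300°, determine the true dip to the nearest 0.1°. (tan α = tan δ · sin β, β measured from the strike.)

28.5°

The section is 70° from the strike.
tan(true dip) = tan 27° / sin 70° = 0.5422
true dip = arctan 0.5422 = 28.47°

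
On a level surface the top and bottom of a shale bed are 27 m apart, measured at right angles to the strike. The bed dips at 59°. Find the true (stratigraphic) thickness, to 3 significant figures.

True thickness t = w · sin(dip) = 27 × sin 59°
t = 27 × 0.8572 = 23.144 m

23.1 m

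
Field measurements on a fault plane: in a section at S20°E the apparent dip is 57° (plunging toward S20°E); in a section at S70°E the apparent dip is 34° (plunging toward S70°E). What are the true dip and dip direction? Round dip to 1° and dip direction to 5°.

Represent each trace as a vector plunging at its apparent dip toward its trend (east-north-up frame): v₁ = (0.186, -0.512, -0.839), v₂ = (0.779, -0.284, -0.559).
The plane normal is n = v₁ × v₂ ∝ (0.048, -0.549, 0.346).
Dip δ = arctan(|n_h|/n_z) = arctan(0.551/0.346) = 57.9°.
Dip direction = atan2(0.048, -0.549) = 175° (azimuth of n's horizontal projection).

true dip 58°, dip direction 175°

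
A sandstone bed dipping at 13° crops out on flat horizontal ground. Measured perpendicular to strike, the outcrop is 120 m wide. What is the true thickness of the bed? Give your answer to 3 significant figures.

27.0 m

True thickness t = w · sin(dip) = 120 × sin 13°
t = 120 × 0.2250 = 26.994 m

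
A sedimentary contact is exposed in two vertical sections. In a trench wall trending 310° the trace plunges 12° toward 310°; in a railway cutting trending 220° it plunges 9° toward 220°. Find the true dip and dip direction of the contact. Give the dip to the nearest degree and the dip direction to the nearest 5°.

Represent each trace as a vector plunging at its apparent dip toward its trend (east-north-up frame): v₁ = (-0.749, 0.629, -0.208), v₂ = (-0.635, -0.757, -0.156).
Cross product v₁ × v₂ gives the pole to the plane: n ∝ (-0.256, 0.015, 0.966).
tan δ = √(n_x²+n_y²)/n_z = 0.256/0.966, so δ = 14.8°.
Dip direction = atan2(-0.256, 0.015) = 273° (azimuth of n's horizontal projection).

true dip 15°, dip direction 275°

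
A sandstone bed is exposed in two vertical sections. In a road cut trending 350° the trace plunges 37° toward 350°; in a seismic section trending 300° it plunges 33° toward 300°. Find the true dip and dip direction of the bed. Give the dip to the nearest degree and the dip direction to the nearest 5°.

true dip 38°, dip direction 335°

The two traces are lines in the plane: v₁ = (sin 350°·cos 37°, cos 350°·cos 37°, −sin 37°), v₂ = (sin 300°·cos 33°, cos 300°·cos 33°, −sin 33°).
n = v₁ × v₂ = (-0.176, 0.362, 0.513) (taken with n_z > 0).
Dip δ = arctan(|n_h|/n_z) = arctan(0.402/0.513) = 38.1°.
The horizontal component of n points toward azimuth atan2(n_x, n_y) = 334°, the dip direction.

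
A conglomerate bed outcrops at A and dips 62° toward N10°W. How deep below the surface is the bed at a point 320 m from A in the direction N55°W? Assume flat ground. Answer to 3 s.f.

The hole lies 45° from the dip direction, so the down-dip offset is 320 × cos 45° = 226.27 m.
Depth = down-dip offset × tan(dip) = 226.27 × tan 62° = 226.27 × 1.8807
Depth = 425.56 m

426 m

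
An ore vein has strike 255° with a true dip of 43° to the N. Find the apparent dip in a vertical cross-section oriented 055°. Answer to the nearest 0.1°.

17.7°

The section lies 20° from the strike.
tan(apparent dip) = tan 43° · sin 20° = 0.3189
apparent dip = arctan 0.3189 = 17.69°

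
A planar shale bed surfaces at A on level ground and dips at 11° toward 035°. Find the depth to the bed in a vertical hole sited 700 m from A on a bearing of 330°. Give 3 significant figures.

The hole lies 65° from the dip direction, so the down-dip offset is 700 × cos 65° = 295.83 m.
Depth = down-dip offset × tan(dip) = 295.83 × tan 11° = 295.83 × 0.1944
Depth = 57.50 m

57.5 m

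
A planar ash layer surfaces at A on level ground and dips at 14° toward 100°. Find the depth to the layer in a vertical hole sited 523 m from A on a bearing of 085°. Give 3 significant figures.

126 m

The hole lies 15° from the dip direction, so the down-dip offset is 523 × cos 15° = 505.18 m.
Depth = down-dip offset × tan(dip) = 505.18 × tan 14° = 505.18 × 0.2493
Depth = 125.96 m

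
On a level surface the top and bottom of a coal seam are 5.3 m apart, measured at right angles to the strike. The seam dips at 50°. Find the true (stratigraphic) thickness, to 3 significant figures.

4.06 m

True thickness t = w · sin(dip) = 5.3 × sin 50°
t = 5.3 × 0.7660 = 4.060 m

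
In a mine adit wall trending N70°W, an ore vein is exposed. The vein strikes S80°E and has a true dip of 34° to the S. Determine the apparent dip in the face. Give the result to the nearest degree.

The section lies 10° from the strike.
tan α = tan 34° × sin 10° = 0.6745 × 0.1736 = 0.1171
apparent dip = arctan 0.1171 = 6.68°

7°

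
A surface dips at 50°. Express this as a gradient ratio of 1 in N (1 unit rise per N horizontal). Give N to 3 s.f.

1 in 0.839

1 : N means tan θ = 1/N, so N = 1/tan 50° = 1/1.1918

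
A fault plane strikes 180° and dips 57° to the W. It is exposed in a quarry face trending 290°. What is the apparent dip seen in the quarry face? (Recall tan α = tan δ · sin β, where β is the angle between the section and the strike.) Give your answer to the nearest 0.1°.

55.4°

The section lies 70° from the strike.
tan(apparent dip) = tan 57° · sin 70° = 1.4470
apparent dip = arctan 1.4470 = 55.35°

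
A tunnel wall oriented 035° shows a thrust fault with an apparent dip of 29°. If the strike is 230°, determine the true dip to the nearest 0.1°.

The section is 15° from the strike.
tan δ = tan α / sin β = tan 29° / sin 15° = 0.5543 / 0.2588 = 2.1417
δ = arctan(2.1417) = 64.97°

65.0°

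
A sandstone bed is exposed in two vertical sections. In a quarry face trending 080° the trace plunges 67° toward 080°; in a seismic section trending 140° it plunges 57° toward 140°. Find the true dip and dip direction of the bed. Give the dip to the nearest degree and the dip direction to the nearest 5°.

Each apparent-dip line lies in the plane. As unit vectors (x east, y north, z up), v₁ plunges 67°→080° and v₂ plunges 57°→140°.
Cross product v₁ × v₂ gives the pole to the plane: n ∝ (0.441, -0.000, 0.184).
True dip = arccos(n_z / |n|) = arccos(0.3856) = 67.3°.
Dip direction = atan2(0.441, -0.000) = 90° (azimuth of n's horizontal projection).

true dip 67°, dip direction 090°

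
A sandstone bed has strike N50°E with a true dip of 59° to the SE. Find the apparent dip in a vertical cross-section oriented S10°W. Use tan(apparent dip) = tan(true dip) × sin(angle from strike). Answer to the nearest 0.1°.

The section lies 40° from the strike.
tan α = tan 59° × sin 40° = 1.6643 × 0.6428 = 1.0698
apparent dip = arctan 1.0698 = 46.93°

46.9°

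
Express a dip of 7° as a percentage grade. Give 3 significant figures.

grade % = 100 × tan 7° = 100 × 0.1228

12.3%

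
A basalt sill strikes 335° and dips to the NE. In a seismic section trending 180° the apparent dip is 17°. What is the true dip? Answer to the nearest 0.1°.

β = acute angle between strike 335° and section 180° = 25°.
tan δ = tan α / sin β = tan 17° / sin 25° = 0.3057 / 0.4226 = 0.7234
δ = arctan(0.7234) = 35.88°

35.9°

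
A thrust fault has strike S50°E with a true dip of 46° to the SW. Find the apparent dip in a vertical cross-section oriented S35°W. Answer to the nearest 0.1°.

The section lies 85° from the strike.
tan α = tan 46° × sin 85° = 1.0355 × 0.9962 = 1.0316
α = arctan(1.0316) = 45.89°

45.9°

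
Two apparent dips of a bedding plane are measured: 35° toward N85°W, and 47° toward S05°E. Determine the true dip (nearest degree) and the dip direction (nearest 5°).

Each apparent-dip line lies in the plane. As unit vectors (x east, y north, z up), v₁ plunges 35°→N85°W and v₂ plunges 47°→S05°E.
n = v₁ × v₂ = (-0.442, -0.631, 0.550) (taken with n_z > 0).
True dip = arccos(n_z / |n|) = arccos(0.5812) = 54.5°.
Dip direction = azimuth of (n_x, n_y) = atan2(-0.442, -0.631) = 215°.

true dip 54°, dip direction 215°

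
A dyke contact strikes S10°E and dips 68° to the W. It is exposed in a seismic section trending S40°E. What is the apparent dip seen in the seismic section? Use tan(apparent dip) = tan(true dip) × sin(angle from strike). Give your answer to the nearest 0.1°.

The section lies 30° from the strike.
tan α = tan 68° × sin 30° = 2.4751 × 0.5000 = 1.2375
α = arctan(1.2375) = 51.06°

51.1°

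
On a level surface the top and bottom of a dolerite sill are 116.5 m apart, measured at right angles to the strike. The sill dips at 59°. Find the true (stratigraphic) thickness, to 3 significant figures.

99.9 m

True thickness t = w · sin(dip) = 116.5 × sin 59°
t = 116.5 × 0.8572 = 99.860 m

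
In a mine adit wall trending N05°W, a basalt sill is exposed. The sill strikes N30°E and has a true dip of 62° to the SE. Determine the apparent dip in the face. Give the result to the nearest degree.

47°

Angle between strike (N30°E) and section (N05°W): β = 35°.
tan(apparent dip) = tan 62° · sin 35° = 1.0787
α = arctan(1.0787) = 47.17°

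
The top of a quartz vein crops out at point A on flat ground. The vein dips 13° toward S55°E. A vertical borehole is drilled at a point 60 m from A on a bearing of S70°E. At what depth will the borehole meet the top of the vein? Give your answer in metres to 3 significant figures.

13.4 m

The hole lies 15° from the dip direction, so the down-dip offset is 60 × cos 15° = 57.96 m.
Depth = down-dip offset × tan(dip) = 57.96 × tan 13° = 57.96 × 0.2309
Depth = 13.38 m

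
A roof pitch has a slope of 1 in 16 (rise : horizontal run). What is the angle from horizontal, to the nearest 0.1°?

3.6°

tan θ = 1/16 = 0.0625
θ = arctan(0.0625) = 3.58°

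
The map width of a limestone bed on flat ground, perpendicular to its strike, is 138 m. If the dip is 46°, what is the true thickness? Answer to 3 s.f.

True thickness t = w · sin(dip) = 138 × sin 46°
t = 138 × 0.7193 = 99.269 m

99.3 m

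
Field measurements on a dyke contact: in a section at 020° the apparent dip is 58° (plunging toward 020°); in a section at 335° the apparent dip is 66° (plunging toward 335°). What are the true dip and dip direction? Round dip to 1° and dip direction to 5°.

Represent each trace as a vector plunging at its apparent dip toward its trend (east-north-up frame): v₁ = (0.181, 0.498, -0.848), v₂ = (-0.172, 0.369, -0.914).
n = v₁ × v₂ = (-0.142, 0.311, 0.152) (taken with n_z > 0).
True dip = arccos(n_z / |n|) = arccos(0.4067) = 66.0°.
Dip direction = atan2(-0.142, 0.311) = 335° (azimuth of n's horizontal projection).

true dip 66°, dip direction 335°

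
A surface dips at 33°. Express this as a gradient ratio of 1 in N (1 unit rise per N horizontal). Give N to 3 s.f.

1 : N means tan θ = 1/N, so N = 1/tan 33° = 1/0.6494

1 in 1.54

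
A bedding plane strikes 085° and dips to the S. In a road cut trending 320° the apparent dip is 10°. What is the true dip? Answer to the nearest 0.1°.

12.1°

β = acute angle between strike 085° and section 320° = 55°.
tan(true dip) = tan 10° / sin 55° = 0.2153
true dip = arctan 0.2153 = 12.15°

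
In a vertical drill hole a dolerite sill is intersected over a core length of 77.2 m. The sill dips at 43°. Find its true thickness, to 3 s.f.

56.5 m

True thickness t = h · cos(dip) = 77.2 × cos 43°
t = 77.2 × 0.7314 = 56.461 m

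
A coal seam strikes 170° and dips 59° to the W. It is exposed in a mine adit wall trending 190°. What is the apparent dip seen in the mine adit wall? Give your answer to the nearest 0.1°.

29.6°

The strike is 170° and the section trends 190°; the acute angle between them is β = 20°.
tan α = tan 59° × sin 20° = 1.6643 × 0.3420 = 0.5692
α = arctan(0.5692) = 29.65°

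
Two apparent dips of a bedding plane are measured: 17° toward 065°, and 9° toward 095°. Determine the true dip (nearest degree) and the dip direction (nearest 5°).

true dip 20°, dip direction 030°

The two traces are lines in the plane: v₁ = (sin 65°·cos 17°, cos 65°·cos 17°, −sin 17°), v₂ = (sin 95°·cos 9°, cos 95°·cos 9°, −sin 9°).
The plane normal is n = v₁ × v₂ ∝ (0.088, 0.152, 0.472).
tan δ = √(n_x²+n_y²)/n_z = 0.176/0.472, so δ = 20.4°.
The horizontal component of n points toward azimuth atan2(n_x, n_y) = 30°, the dip direction.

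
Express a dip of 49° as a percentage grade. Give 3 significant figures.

115%

grade % = 100 × tan 49° = 100 × 1.1504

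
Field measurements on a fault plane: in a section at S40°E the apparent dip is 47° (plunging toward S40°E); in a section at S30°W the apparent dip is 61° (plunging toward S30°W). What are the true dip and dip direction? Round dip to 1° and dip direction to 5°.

true dip 62°, dip direction 195°

Represent each trace as a vector plunging at its apparent dip toward its trend (east-north-up frame): v₁ = (0.438, -0.522, -0.731), v₂ = (-0.242, -0.420, -0.875).
n = v₁ × v₂ = (-0.150, -0.561, 0.311) (taken with n_z > 0).
Dip δ = arctan(|n_h|/n_z) = arctan(0.580/0.311) = 61.8°.
Dip direction = atan2(-0.150, -0.561) = 195° (azimuth of n's horizontal projection).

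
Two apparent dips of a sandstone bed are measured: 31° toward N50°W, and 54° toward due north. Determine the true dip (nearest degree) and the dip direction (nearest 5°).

true dip 55°, dip direction 015°

Each apparent-dip line lies in the plane. As unit vectors (x east, y north, z up), v₁ plunges 31°→N50°W and v₂ plunges 54°→due north.
The plane normal is n = v₁ × v₂ ∝ (0.143, 0.531, 0.386).
Dip δ = arctan(|n_h|/n_z) = arctan(0.550/0.386) = 54.9°.
Dip direction = azimuth of (n_x, n_y) = atan2(0.143, 0.531) = 15°.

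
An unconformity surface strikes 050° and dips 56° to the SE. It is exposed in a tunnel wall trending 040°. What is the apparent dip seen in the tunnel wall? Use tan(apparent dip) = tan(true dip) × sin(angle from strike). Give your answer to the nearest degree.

The section lies 10° from the strike.
tan α = tan 56° × sin 10° = 1.4826 × 0.1736 = 0.2574
apparent dip = arctan 0.2574 = 14.44°

14°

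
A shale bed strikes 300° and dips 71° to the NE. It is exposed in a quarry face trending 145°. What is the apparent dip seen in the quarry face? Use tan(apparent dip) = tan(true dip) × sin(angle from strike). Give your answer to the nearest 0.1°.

Angle between strike (300°) and section (145°): β = 25°.
tan α = tan 71° × sin 25° = 2.9042 × 0.4226 = 1.2274
α = arctan(1.2274) = 50.83°

50.8°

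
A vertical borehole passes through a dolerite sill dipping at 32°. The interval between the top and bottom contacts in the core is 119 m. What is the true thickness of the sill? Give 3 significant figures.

101 m

True thickness t = h · cos(dip) = 119 × cos 32°
t = 119 × 0.8480 = 100.918 m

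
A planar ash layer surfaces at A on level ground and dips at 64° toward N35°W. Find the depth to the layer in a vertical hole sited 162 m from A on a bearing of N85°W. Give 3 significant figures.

The hole lies 50° from the dip direction, so the down-dip offset is 162 × cos 50° = 104.13 m.
Depth = down-dip offset × tan(dip) = 104.13 × tan 64° = 104.13 × 2.0503
Depth = 213.50 m

214 m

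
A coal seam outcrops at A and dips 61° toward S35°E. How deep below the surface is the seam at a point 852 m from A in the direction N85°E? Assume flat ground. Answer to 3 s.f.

The hole lies 60° from the dip direction, so the down-dip offset is 852 × cos 60° = 426.00 m.
Depth = down-dip offset × tan(dip) = 426.00 × tan 61° = 426.00 × 1.8040
Depth = 768.52 m

769 m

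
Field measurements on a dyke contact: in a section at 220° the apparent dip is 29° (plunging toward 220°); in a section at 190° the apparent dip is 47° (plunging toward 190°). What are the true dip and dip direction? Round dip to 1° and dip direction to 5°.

true dip 53°, dip direction 155°

Represent each trace as a vector plunging at its apparent dip toward its trend (east-north-up frame): v₁ = (-0.562, -0.670, -0.485), v₂ = (-0.118, -0.672, -0.731).
Cross product v₁ × v₂ gives the pole to the plane: n ∝ (0.164, -0.354, 0.298).
Dip δ = arctan(|n_h|/n_z) = arctan(0.390/0.298) = 52.6°.
Dip direction = atan2(0.164, -0.354) = 155° (azimuth of n's horizontal projection).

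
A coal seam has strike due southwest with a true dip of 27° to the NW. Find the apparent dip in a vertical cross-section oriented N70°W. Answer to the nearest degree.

25°

The section lies 65° from the strike.
tan(apparent dip) = tan 27° · sin 65° = 0.4618
α = arctan(0.4618) = 24.79°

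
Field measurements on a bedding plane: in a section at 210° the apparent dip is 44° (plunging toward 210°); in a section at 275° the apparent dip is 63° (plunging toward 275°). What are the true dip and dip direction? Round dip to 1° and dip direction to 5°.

Represent each trace as a vector plunging at its apparent dip toward its trend (east-north-up frame): v₁ = (-0.360, -0.623, -0.695), v₂ = (-0.452, 0.040, -0.891).
n = v₁ × v₂ = (-0.583, 0.006, 0.296) (taken with n_z > 0).
Dip δ = arctan(|n_h|/n_z) = arctan(0.583/0.296) = 63.1°.
Dip direction = azimuth of (n_x, n_y) = atan2(-0.583, 0.006) = 271°.

true dip 63°, dip direction 270°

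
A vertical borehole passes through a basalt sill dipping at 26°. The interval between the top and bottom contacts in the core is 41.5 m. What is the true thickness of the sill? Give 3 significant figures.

37.3 m

True thickness t = h · cos(dip) = 41.5 × cos 26°
t = 41.5 × 0.8988 = 37.300 m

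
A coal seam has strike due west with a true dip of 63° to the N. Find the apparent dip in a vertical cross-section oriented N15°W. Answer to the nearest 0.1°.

62.2°

Angle between strike (due west) and section (N15°W): β = 75°.
tan α = tan 63° × sin 75° = 1.9626 × 0.9659 = 1.8957
apparent dip = arctan 1.8957 = 62.19°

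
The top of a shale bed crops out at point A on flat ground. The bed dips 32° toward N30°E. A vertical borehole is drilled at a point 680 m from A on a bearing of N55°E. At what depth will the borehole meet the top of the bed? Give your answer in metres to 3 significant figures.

385 m

The hole lies 25° from the dip direction, so the down-dip offset is 680 × cos 25° = 616.29 m.
Depth = down-dip offset × tan(dip) = 616.29 × tan 32° = 616.29 × 0.6249
Depth = 385.10 m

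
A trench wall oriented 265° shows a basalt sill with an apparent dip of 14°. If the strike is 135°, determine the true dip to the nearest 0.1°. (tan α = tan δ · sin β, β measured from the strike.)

18.0°

β = acute angle between strike 135° and section 265° = 50°.
tan δ = tan α / sin β = tan 14° / sin 50° = 0.2493 / 0.7660 = 0.3255
true dip = arctan 0.3255 = 18.03°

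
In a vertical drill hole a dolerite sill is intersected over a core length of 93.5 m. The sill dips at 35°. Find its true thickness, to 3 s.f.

True thickness t = h · cos(dip) = 93.5 × cos 35°
t = 93.5 × 0.8192 = 76.591 m

76.6 m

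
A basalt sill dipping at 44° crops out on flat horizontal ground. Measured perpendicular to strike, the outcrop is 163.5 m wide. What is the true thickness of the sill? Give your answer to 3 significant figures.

True thickness t = w · sin(dip) = 163.5 × sin 44°
t = 163.5 × 0.6947 = 113.577 m

114 m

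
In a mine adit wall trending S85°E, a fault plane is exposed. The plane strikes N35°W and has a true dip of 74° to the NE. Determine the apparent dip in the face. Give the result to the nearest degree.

The strike is N35°W and the section trends S85°E; the acute angle between them is β = 50°.
tan α = tan 74° × sin 50° = 3.4874 × 0.7660 = 2.6715
α = arctan(2.6715) = 69.48°

69°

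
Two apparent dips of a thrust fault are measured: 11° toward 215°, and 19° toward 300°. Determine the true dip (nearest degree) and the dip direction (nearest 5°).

true dip 21°, dip direction 275°

Represent each trace as a vector plunging at its apparent dip toward its trend (east-north-up frame): v₁ = (-0.563, -0.804, -0.191), v₂ = (-0.819, 0.473, -0.326).
Cross product v₁ × v₂ gives the pole to the plane: n ∝ (-0.352, 0.027, 0.925).
Dip δ = arctan(|n_h|/n_z) = arctan(0.353/0.925) = 20.9°.
Dip direction = azimuth of (n_x, n_y) = atan2(-0.352, 0.027) = 274°.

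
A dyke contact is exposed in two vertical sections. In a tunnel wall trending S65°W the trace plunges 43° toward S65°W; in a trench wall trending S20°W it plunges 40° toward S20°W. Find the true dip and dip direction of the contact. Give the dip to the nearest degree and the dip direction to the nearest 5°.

Represent each trace as a vector plunging at its apparent dip toward its trend (east-north-up frame): v₁ = (-0.663, -0.309, -0.682), v₂ = (-0.262, -0.720, -0.643).
n = v₁ × v₂ = (-0.292, -0.247, 0.396) (taken with n_z > 0).
True dip = arccos(n_z / |n|) = arccos(0.7190) = 44.0°.
Dip direction = atan2(-0.292, -0.247) = 230° (azimuth of n's horizontal projection).

true dip 44°, dip direction 230°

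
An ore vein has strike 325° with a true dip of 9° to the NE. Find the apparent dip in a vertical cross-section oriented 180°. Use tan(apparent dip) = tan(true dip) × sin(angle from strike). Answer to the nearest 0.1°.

The section lies 35° from the strike.
tan α = tan 9° × sin 35° = 0.1584 × 0.5736 = 0.0908
apparent dip = arctan 0.0908 = 5.19°

5.2°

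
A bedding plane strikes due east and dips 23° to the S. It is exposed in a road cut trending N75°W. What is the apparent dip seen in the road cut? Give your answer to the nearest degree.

Angle between strike (due east) and section (N75°W): β = 15°.
tan(apparent dip) = tan 23° · sin 15° = 0.1099
α = arctan(0.1099) = 6.27°

6°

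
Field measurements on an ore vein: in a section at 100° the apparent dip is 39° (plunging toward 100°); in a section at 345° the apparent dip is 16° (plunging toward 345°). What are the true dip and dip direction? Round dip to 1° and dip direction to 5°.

true dip 47°, dip direction 060°

Represent each trace as a vector plunging at its apparent dip toward its trend (east-north-up frame): v₁ = (0.765, -0.135, -0.629), v₂ = (-0.249, 0.929, -0.276).
Cross product v₁ × v₂ gives the pole to the plane: n ∝ (0.622, 0.368, 0.677).
tan δ = √(n_x²+n_y²)/n_z = 0.722/0.677, so δ = 46.8°.
Dip direction = atan2(0.622, 0.368) = 59° (azimuth of n's horizontal projection).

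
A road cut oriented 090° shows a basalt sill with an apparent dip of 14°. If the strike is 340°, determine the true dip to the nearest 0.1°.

14.9°

The section is 70° from the strike.
tan δ = tan α / sin β = tan 14° / sin 70° = 0.2493 / 0.9397 = 0.2653
δ = arctan(0.2653) = 14.86°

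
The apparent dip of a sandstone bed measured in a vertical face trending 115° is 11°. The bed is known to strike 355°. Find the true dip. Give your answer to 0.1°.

12.7°

β = acute angle between strike 355° and section 115° = 60°.
tan(true dip) = tan 11° / sin 60° = 0.2245
true dip = arctan 0.2245 = 12.65°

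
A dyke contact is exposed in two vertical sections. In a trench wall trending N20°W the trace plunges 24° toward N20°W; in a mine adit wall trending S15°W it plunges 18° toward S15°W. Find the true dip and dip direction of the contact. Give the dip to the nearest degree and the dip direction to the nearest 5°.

true dip 52°, dip direction 270°

Represent each trace as a vector plunging at its apparent dip toward its trend (east-north-up frame): v₁ = (-0.312, 0.858, -0.407), v₂ = (-0.246, -0.919, -0.309).
Cross product v₁ × v₂ gives the pole to the plane: n ∝ (-0.639, 0.004, 0.498).
tan δ = √(n_x²+n_y²)/n_z = 0.639/0.498, so δ = 52.0°.
Dip direction = atan2(-0.639, 0.004) = 270° (azimuth of n's horizontal projection).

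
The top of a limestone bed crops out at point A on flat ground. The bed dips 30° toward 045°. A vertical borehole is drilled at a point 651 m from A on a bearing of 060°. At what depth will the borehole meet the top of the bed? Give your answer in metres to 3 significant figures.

The hole lies 15° from the dip direction, so the down-dip offset is 651 × cos 15° = 628.82 m.
Depth = down-dip offset × tan(dip) = 628.82 × tan 30° = 628.82 × 0.5774
Depth = 363.05 m

363 m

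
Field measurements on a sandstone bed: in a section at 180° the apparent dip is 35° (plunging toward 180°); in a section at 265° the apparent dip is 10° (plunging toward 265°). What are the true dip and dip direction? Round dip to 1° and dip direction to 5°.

Represent each trace as a vector plunging at its apparent dip toward its trend (east-north-up frame): v₁ = (0.000, -0.819, -0.574), v₂ = (-0.981, -0.086, -0.174).
n = v₁ × v₂ = (-0.093, -0.563, 0.804) (taken with n_z > 0).
tan δ = √(n_x²+n_y²)/n_z = 0.570/0.804, so δ = 35.4°.
Dip direction = azimuth of (n_x, n_y) = atan2(-0.093, -0.563) = 189°.

true dip 35°, dip direction 190°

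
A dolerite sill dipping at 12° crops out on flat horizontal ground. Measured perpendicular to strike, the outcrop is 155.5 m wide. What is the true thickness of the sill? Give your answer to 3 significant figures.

True thickness t = w · sin(dip) = 155.5 × sin 12°
t = 155.5 × 0.2079 = 32.330 m

32.3 m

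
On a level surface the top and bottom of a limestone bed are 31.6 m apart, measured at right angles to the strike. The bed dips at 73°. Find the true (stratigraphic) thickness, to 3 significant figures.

True thickness t = w · sin(dip) = 31.6 × sin 73°
t = 31.6 × 0.9563 = 30.219 m

30.2 m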